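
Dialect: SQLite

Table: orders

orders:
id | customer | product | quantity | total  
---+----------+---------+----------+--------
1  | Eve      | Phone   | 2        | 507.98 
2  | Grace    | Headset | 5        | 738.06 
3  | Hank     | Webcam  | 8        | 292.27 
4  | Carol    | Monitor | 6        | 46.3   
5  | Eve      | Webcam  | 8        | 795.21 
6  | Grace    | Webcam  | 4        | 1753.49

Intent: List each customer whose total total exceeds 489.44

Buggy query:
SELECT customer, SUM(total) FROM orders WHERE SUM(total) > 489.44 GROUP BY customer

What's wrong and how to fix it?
Bug: Aggregate functions cannot appear in a WHERE clause

Fix: Move the aggregate condition to a HAVING clause

Corrected query:
SELECT customer, SUM(total) FROM orders GROUP BY customer HAVING SUM(total) > 489.44

Result:
customer | SUM(total)
---------+-----------
Eve      | 1303.19   
Grace    | 2491.55   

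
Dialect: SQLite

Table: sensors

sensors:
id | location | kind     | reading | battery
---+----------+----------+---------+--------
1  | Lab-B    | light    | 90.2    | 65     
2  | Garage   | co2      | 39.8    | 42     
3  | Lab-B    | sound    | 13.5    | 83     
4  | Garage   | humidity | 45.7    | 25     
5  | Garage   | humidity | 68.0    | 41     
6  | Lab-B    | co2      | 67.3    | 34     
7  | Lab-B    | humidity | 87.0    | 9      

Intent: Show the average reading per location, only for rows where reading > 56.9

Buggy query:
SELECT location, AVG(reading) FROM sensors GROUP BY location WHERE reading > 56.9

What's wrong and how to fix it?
Bug: WHERE cannot follow GROUP BY

Fix: Place WHERE between FROM and GROUP BY

Corrected query:
SELECT location, AVG(reading) FROM sensors WHERE reading > 56.9 GROUP BY location

Result:
location | AVG(reading)
---------+-------------
Garage   | 68          
Lab-B    | 81.5        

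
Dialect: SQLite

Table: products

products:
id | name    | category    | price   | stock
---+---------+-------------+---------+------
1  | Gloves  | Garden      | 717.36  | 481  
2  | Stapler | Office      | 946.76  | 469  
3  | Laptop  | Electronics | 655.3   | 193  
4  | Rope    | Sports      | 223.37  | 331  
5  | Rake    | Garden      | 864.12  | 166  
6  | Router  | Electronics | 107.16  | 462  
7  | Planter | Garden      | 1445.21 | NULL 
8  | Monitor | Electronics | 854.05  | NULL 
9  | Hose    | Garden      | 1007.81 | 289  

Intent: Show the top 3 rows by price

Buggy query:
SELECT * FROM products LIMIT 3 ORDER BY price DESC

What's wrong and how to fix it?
Bug: ORDER BY cannot follow LIMIT; LIMIT is the final clause

Fix: Swap the clauses: ORDER BY first, then LIMIT

Corrected query:
SELECT * FROM products ORDER BY price DESC LIMIT 3

Result:
id | name    | category | price   | stock
---+---------+----------+---------+------
7  | Planter | Garden   | 1445.21 | NULL 
9  | Hose    | Garden   | 1007.81 | 289  
2  | Stapler | Office   | 946.76  | 469  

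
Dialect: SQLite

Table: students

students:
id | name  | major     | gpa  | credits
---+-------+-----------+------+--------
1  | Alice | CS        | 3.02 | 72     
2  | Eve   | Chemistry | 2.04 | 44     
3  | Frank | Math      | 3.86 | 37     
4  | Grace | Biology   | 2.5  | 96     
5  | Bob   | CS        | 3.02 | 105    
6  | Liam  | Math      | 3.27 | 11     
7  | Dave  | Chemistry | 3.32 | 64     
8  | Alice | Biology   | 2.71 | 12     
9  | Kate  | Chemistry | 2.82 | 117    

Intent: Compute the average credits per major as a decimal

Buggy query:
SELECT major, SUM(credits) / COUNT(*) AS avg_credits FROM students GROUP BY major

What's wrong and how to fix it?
Bug: Both operands are integers, so '/' performs integer division and truncates

Fix: Multiply by 1.0 (or CAST to REAL) to force floating-point division

Corrected query:
SELECT major, SUM(credits) * 1.0 / COUNT(*) AS avg_credits FROM students GROUP BY major

Result:
major     | avg_credits
----------+------------
Biology   | 54         
CS        | 88.5       
Chemistry | 75         
Math      | 24         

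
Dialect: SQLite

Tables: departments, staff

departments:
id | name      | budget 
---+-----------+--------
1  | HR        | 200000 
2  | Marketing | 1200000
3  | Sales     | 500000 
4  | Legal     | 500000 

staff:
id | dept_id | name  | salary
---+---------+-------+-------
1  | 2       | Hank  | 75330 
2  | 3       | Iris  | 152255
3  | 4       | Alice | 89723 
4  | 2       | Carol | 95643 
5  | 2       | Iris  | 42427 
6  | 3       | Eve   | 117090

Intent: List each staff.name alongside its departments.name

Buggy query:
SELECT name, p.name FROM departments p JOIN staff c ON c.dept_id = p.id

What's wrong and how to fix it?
Bug: 'name' exists in both joined tables, so the database can't tell which one is meant

Fix: Qualify the column with its table alias (c.name)

Corrected query:
SELECT c.name, p.name FROM departments p JOIN staff c ON c.dept_id = p.id

Result:
name  | name     
------+----------
Hank  | Marketing
Iris  | Sales    
Alice | Legal    
Carol | Marketing
Iris  | Marketing
Eve   | Sales    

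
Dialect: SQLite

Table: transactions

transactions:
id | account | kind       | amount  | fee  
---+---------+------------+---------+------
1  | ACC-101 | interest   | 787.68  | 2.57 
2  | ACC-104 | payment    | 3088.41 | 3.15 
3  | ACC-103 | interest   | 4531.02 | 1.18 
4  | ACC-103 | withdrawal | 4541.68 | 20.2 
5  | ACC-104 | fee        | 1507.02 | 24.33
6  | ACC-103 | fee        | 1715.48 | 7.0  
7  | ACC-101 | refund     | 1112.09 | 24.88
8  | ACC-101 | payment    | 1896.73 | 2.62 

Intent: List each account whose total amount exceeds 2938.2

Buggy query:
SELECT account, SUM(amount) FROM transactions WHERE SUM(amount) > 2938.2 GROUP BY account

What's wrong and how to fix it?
Bug: WHERE runs before GROUP BY, so aggregates aren't available there

Fix: Use HAVING (which filters groups after aggregation) instead of WHERE

Corrected query:
SELECT account, SUM(amount) FROM transactions GROUP BY account HAVING SUM(amount) > 2938.2

Result:
account | SUM(amount)
--------+------------
ACC-101 | 3796.5     
ACC-103 | 10788.18   
ACC-104 | 4595.43    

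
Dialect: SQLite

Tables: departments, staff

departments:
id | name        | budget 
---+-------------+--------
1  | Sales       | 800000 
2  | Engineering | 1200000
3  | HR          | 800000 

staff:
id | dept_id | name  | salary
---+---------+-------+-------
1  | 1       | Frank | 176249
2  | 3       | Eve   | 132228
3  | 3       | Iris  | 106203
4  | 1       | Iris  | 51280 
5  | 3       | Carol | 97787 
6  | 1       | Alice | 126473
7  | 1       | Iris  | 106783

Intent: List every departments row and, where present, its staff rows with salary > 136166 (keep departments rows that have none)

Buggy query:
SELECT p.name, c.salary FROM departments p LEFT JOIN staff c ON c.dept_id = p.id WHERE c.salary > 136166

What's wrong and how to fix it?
Bug: Filtering c.salary in WHERE discards the NULL rows produced by LEFT JOIN, turning it into an inner join

Fix: Put 'c.salary > 136166' in the JOIN's ON clause instead of WHERE

Corrected query:
SELECT p.name, c.salary FROM departments p LEFT JOIN staff c ON c.dept_id = p.id AND c.salary > 136166

Result:
name        | salary
------------+-------
Sales       | 176249
Engineering | NULL  
HR          | NULL  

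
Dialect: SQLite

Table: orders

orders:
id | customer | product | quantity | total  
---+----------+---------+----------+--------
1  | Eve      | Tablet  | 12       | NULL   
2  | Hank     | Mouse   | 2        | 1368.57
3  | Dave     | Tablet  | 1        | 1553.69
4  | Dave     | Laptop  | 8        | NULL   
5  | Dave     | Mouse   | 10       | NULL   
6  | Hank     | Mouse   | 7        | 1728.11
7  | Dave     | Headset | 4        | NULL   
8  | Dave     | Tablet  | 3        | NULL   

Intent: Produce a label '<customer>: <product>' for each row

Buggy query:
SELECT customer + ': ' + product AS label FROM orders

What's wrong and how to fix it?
Bug: '+' is numeric addition; on text columns SQLite converts them to 0 instead of concatenating

Fix: Use the || operator for string concatenation

Corrected query:
SELECT customer || ': ' || product AS label FROM orders

Result:
label        
-------------
Eve: Tablet  
Hank: Mouse  
Dave: Tablet 
Dave: Laptop 
Dave: Mouse  
Hank: Mouse  
Dave: Headset
Dave: Tablet 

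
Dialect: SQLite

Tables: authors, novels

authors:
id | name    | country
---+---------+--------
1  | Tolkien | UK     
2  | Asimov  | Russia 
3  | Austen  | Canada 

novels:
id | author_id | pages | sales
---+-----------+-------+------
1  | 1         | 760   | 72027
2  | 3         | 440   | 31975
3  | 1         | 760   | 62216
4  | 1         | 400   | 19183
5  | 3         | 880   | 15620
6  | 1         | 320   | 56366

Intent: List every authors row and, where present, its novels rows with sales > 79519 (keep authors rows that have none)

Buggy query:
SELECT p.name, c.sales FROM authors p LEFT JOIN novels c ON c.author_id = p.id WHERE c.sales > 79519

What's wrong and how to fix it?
Bug: Filtering c.sales in WHERE discards the NULL rows produced by LEFT JOIN, turning it into an inner join

Fix: Move the right-table condition into the ON clause so unmatched parents are kept

Corrected query:
SELECT p.name, c.sales FROM authors p LEFT JOIN novels c ON c.author_id = p.id AND c.sales > 79519

Result:
name    | sales
--------+------
Tolkien | NULL 
Asimov  | NULL 
Austen  | NULL 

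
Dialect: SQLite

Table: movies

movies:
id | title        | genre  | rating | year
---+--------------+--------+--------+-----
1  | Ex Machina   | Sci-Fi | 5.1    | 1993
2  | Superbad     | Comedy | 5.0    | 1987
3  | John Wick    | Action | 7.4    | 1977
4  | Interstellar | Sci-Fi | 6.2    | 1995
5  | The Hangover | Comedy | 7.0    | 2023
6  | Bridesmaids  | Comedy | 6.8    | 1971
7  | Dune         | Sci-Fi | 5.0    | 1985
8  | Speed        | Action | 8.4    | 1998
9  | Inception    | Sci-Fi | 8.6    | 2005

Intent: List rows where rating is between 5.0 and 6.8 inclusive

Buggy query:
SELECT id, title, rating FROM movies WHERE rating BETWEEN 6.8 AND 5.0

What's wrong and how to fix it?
Bug: BETWEEN expects the lower bound first; with 6.8 AND 5.0 the range is empty

Fix: Swap the bounds so the smaller value comes first

Corrected query:
SELECT id, title, rating FROM movies WHERE rating BETWEEN 5.0 AND 6.8

Result:
id | title        | rating
---+--------------+-------
1  | Ex Machina   | 5.1   
2  | Superbad     | 5     
4  | Interstellar | 6.2   
6  | Bridesmaids  | 6.8   
7  | Dune         | 5     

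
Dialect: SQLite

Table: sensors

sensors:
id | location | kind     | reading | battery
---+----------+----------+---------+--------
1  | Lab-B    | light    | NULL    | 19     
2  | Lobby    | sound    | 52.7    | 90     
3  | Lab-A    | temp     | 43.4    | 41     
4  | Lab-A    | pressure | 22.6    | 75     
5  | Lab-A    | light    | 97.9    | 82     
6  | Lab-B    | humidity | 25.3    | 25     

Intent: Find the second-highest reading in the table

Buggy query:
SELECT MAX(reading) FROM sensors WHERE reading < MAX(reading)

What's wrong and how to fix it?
Bug: MAX(reading) on the right of the comparison is an aggregate-in-WHERE error

Fix: Put the inner MAX in a scalar subquery

Corrected query:
SELECT MAX(reading) FROM sensors WHERE reading < (SELECT MAX(reading) FROM sensors)

Result:
MAX(reading)
------------
52.7        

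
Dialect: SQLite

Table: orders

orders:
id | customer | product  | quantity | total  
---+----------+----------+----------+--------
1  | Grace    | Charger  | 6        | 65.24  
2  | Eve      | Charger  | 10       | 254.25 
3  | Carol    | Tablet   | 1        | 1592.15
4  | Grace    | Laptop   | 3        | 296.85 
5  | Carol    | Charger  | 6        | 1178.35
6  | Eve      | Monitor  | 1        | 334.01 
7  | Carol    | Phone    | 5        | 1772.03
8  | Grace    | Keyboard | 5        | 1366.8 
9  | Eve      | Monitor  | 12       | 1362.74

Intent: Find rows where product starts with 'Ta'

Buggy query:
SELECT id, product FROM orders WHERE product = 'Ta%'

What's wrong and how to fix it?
Bug: Wildcards only work with LIKE; '=' treats '%' as a literal character

Fix: Use LIKE for wildcard pattern matching

Corrected query:
SELECT id, product FROM orders WHERE product LIKE 'Ta%'

Result:
id | product
---+--------
3  | Tablet 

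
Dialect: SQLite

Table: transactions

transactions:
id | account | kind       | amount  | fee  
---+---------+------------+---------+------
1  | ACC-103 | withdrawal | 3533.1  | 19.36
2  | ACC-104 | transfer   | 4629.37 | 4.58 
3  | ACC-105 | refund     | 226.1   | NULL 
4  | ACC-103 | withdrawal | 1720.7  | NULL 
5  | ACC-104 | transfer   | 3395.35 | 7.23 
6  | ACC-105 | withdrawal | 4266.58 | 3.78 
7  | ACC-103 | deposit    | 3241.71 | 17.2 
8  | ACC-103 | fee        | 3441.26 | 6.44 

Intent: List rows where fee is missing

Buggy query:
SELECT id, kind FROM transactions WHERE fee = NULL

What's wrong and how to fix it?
Bug: '= NULL' is always unknown in SQL three-valued logic, so no rows match

Fix: Use IS NULL to test for NULL

Corrected query:
SELECT id, kind FROM transactions WHERE fee IS NULL

Result:
id | kind      
---+-----------
3  | refund    
4  | withdrawal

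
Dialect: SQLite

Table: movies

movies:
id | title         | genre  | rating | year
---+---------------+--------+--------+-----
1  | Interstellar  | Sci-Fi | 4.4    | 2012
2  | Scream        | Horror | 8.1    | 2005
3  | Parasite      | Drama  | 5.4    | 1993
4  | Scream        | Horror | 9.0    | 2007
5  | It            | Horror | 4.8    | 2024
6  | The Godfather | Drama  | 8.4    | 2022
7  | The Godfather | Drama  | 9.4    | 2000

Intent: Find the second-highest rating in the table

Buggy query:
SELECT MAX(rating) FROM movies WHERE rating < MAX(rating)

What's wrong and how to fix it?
Bug: MAX(rating) on the right of the comparison is an aggregate-in-WHERE error

Fix: Compute the overall MAX in a subquery, then take MAX of rows below it

Corrected query:
SELECT MAX(rating) FROM movies WHERE rating < (SELECT MAX(rating) FROM movies)

Result:
MAX(rating)
-----------
9          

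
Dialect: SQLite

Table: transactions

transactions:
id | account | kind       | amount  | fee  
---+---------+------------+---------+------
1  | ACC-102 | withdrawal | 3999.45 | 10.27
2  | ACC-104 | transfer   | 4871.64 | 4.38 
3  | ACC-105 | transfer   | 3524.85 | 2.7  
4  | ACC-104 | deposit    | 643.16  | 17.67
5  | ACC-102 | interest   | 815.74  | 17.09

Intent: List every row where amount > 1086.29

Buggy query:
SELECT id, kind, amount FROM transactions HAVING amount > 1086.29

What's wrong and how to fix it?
Bug: This is a non-aggregate query (no GROUP BY, no aggregates), so in SQLite the HAVING clause is invalid here; a row-level condition belongs in WHERE

Fix: Use WHERE for row-level filtering

Corrected query:
SELECT id, kind, amount FROM transactions WHERE amount > 1086.29

Result:
id | kind       | amount 
---+------------+--------
1  | withdrawal | 3999.45
2  | transfer   | 4871.64
3  | transfer   | 3524.85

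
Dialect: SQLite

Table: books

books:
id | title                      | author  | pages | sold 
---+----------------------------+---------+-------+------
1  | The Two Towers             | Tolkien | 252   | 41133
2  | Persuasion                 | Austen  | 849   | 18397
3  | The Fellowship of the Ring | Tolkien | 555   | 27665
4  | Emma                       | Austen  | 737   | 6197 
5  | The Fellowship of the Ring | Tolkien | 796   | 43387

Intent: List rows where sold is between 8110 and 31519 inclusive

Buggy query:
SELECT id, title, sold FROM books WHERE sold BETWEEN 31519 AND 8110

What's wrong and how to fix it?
Bug: BETWEEN expects the lower bound first; with 31519 AND 8110 the range is empty

Fix: Swap the bounds so the smaller value comes first

Corrected query:
SELECT id, title, sold FROM books WHERE sold BETWEEN 8110 AND 31519

Result:
id | title                      | sold 
---+----------------------------+------
2  | Persuasion                 | 18397
3  | The Fellowship of the Ring | 27665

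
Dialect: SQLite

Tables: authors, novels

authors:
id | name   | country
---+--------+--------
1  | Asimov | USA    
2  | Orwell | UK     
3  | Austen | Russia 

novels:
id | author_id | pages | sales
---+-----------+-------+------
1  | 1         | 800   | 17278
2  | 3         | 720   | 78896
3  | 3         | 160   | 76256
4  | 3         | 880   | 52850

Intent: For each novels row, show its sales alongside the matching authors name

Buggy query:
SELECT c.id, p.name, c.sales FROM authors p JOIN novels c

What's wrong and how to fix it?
Bug: JOIN with no ON clause produces a cartesian product; every novels row pairs with every authors row

Fix: Specify the join condition linking the foreign key to the parent id

Corrected query:
SELECT c.id, p.name, c.sales FROM authors p JOIN novels c ON c.author_id = p.id

Result:
id | name   | sales
---+--------+------
1  | Asimov | 17278
2  | Austen | 78896
3  | Austen | 76256
4  | Austen | 52850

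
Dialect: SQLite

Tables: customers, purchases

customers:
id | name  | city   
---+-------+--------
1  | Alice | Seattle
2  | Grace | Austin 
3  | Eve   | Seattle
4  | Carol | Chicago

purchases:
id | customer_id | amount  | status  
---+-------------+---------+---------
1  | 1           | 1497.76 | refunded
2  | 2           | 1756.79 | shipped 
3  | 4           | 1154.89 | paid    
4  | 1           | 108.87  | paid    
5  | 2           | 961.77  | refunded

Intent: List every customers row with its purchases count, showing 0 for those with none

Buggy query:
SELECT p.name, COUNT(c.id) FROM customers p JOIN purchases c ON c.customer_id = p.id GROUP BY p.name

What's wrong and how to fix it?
Bug: An inner join excludes parents with zero children

Fix: Switch to LEFT JOIN to retain unmatched parent rows

Corrected query:
SELECT p.name, COUNT(c.id) FROM customers p LEFT JOIN purchases c ON c.customer_id = p.id GROUP BY p.name

Result:
name  | COUNT(c.id)
------+------------
Alice | 2          
Carol | 1          
Eve   | 0          
Grace | 2          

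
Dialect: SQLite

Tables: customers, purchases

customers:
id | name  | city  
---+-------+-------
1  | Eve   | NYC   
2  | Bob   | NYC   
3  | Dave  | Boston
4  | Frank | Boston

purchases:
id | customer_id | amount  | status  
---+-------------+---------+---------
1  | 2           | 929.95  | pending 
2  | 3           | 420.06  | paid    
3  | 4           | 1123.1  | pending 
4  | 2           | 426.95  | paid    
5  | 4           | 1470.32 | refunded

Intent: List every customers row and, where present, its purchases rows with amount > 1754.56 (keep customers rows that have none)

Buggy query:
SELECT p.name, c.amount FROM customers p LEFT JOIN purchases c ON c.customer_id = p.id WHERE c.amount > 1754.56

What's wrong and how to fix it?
Bug: Filtering c.amount in WHERE discards the NULL rows produced by LEFT JOIN, turning it into an inner join

Fix: Put 'c.amount > 1754.56' in the JOIN's ON clause instead of WHERE

Corrected query:
SELECT p.name, c.amount FROM customers p LEFT JOIN purchases c ON c.customer_id = p.id AND c.amount > 1754.56

Result:
name  | amount
------+-------
Eve   | NULL  
Bob   | NULL  
Dave  | NULL  
Frank | NULL  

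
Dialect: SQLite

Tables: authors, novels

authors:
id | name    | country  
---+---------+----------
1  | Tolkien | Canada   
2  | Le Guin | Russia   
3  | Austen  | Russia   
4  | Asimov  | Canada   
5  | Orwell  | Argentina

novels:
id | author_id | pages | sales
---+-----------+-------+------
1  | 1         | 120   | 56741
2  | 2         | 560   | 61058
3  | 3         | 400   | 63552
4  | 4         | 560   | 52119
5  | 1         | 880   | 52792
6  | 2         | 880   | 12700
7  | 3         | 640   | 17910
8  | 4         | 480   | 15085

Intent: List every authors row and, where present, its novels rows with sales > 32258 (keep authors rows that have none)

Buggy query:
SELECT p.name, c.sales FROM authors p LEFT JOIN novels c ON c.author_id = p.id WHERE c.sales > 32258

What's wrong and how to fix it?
Bug: Filtering c.sales in WHERE discards the NULL rows produced by LEFT JOIN, turning it into an inner join

Fix: Move the right-table condition into the ON clause so unmatched parents are kept

Corrected query:
SELECT p.name, c.sales FROM authors p LEFT JOIN novels c ON c.author_id = p.id AND c.sales > 32258

Result:
name    | sales
--------+------
Tolkien | 52792
Tolkien | 56741
Le Guin | 61058
Austen  | 63552
Asimov  | 52119
Orwell  | NULL 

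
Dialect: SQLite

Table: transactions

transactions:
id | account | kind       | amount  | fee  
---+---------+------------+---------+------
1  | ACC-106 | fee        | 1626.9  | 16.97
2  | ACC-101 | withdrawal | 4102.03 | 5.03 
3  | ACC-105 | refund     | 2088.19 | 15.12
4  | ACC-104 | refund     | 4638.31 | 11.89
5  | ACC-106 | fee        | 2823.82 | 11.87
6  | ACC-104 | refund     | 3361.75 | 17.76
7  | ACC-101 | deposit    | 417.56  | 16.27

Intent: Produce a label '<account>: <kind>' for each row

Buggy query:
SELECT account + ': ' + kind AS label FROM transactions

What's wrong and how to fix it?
Bug: SQLite uses || for string concatenation; + coerces text to numbers (yielding 0)

Fix: Replace + with || to concatenate text

Corrected query:
SELECT account || ': ' || kind AS label FROM transactions

Result:
label              
-------------------
ACC-106: fee       
ACC-101: withdrawal
ACC-105: refund    
ACC-104: refund    
ACC-106: fee       
ACC-104: refund    
ACC-101: deposit   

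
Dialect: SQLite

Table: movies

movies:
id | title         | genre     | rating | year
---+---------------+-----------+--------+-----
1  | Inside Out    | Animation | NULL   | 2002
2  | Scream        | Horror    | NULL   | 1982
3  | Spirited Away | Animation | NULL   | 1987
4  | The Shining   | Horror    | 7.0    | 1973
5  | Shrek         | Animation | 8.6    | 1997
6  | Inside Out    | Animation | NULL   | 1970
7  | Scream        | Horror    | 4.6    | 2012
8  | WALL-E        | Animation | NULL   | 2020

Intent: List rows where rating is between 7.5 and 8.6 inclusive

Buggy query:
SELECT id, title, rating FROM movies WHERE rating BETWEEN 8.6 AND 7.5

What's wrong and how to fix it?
Bug: The bounds are reversed; BETWEEN a AND b requires a <= b to match anything

Fix: Swap the bounds so the smaller value comes first

Corrected query:
SELECT id, title, rating FROM movies WHERE rating BETWEEN 7.5 AND 8.6

Result:
id | title | rating
---+-------+-------
5  | Shrek | 8.6   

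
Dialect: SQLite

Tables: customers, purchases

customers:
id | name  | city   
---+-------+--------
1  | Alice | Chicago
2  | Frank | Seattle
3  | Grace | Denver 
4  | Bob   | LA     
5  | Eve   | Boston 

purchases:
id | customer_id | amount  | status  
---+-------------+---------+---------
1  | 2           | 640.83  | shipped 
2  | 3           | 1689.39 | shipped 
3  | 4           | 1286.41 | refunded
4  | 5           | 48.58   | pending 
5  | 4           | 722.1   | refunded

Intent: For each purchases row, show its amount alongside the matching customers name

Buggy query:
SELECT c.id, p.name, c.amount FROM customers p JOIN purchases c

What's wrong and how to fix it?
Bug: JOIN with no ON clause produces a cartesian product; every purchases row pairs with every customers row

Fix: Add ON c.customer_id = p.id to the JOIN

Corrected query:
SELECT c.id, p.name, c.amount FROM customers p JOIN purchases c ON c.customer_id = p.id

Result:
id | name  | amount 
---+-------+--------
1  | Frank | 640.83 
2  | Grace | 1689.39
3  | Bob   | 1286.41
4  | Eve   | 48.58  
5  | Bob   | 722.1  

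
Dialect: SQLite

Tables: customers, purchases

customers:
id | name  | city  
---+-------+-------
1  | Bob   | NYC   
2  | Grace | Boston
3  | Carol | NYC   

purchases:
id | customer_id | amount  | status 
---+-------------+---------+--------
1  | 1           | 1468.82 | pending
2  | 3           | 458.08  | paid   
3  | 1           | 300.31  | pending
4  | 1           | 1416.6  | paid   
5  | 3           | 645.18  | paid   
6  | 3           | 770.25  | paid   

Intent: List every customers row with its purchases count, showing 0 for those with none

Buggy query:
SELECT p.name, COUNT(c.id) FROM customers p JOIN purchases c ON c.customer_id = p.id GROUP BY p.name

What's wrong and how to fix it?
Bug: An inner join excludes parents with zero children

Fix: Use LEFT JOIN so parents without children still appear (COUNT(c.id) gives 0)

Corrected query:
SELECT p.name, COUNT(c.id) FROM customers p LEFT JOIN purchases c ON c.customer_id = p.id GROUP BY p.name

Result:
name  | COUNT(c.id)
------+------------
Bob   | 3          
Carol | 3          
Grace | 0          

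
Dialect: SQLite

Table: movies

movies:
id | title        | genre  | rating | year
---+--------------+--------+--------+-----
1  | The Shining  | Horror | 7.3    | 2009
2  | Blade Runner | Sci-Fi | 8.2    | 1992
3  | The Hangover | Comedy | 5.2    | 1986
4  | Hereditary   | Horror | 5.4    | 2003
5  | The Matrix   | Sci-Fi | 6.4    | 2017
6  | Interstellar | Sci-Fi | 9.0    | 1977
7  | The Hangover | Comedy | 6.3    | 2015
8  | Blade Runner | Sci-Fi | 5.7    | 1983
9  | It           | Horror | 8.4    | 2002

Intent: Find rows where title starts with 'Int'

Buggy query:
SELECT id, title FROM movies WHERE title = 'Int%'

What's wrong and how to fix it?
Bug: Wildcards only work with LIKE; '=' treats '%' as a literal character

Fix: Use LIKE for wildcard pattern matching

Corrected query:
SELECT id, title FROM movies WHERE title LIKE 'Int%'

Result:
id | title       
---+-------------
6  | Interstellar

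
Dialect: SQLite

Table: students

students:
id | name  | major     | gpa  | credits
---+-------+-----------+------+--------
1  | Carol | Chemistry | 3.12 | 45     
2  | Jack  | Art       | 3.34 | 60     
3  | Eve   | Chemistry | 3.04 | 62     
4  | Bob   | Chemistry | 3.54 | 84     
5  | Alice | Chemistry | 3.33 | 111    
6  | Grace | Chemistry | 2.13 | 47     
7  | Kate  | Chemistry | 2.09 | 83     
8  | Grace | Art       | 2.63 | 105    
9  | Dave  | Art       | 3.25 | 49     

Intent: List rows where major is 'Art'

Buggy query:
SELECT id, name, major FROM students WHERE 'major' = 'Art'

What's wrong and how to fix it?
Bug: 'major' in single quotes is a string literal, not the column; the comparison is literal-vs-literal and never true

Fix: Remove the quotes around the column name (or use double quotes for an identifier)

Corrected query:
SELECT id, name, major FROM students WHERE major = 'Art'

Result:
id | name  | major
---+-------+------
2  | Jack  | Art  
8  | Grace | Art  
9  | Dave  | Art  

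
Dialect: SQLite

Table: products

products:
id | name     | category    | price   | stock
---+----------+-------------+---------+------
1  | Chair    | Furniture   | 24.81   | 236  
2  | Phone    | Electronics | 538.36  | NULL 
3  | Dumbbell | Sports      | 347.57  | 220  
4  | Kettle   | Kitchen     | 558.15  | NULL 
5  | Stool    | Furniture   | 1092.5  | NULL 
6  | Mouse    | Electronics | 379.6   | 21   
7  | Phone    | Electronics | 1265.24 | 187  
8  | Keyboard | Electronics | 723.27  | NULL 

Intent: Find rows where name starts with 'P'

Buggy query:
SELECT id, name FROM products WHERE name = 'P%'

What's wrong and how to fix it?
Bug: Wildcards only work with LIKE; '=' treats '%' as a literal character

Fix: Use LIKE for wildcard pattern matching

Corrected query:
SELECT id, name FROM products WHERE name LIKE 'P%'

Result:
id | name 
---+------
2  | Phone
7  | Phone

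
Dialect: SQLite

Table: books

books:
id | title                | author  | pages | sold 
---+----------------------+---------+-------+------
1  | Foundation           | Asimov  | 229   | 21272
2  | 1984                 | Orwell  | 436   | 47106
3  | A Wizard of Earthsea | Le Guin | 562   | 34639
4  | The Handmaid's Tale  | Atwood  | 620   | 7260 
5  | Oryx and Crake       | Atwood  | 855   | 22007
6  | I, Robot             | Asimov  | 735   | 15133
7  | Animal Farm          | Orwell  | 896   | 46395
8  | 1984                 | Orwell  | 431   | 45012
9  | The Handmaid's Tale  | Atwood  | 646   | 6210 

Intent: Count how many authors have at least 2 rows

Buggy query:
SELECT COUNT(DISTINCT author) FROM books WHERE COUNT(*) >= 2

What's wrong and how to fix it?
Bug: COUNT(*) cannot appear in WHERE; the per-group count doesn't exist yet

Fix: Group first with HAVING COUNT(*) >= 2, then COUNT the resulting groups

Corrected query:
SELECT COUNT(*) FROM (SELECT author FROM books GROUP BY author HAVING COUNT(*) >= 2)

Result:
COUNT(*)
--------
3       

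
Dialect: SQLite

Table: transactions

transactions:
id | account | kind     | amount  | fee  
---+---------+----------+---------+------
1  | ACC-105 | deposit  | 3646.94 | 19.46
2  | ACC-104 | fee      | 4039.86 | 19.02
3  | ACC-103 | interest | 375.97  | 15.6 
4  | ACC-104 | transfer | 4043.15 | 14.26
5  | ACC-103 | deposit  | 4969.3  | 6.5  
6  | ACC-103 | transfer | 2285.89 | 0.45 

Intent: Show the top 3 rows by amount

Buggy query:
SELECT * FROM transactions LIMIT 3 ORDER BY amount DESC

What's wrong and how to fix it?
Bug: LIMIT must come after ORDER BY

Fix: Sort with ORDER BY, then apply LIMIT

Corrected query:
SELECT * FROM transactions ORDER BY amount DESC LIMIT 3

Result:
id | account | kind     | amount  | fee  
---+---------+----------+---------+------
5  | ACC-103 | deposit  | 4969.3  | 6.5  
4  | ACC-104 | transfer | 4043.15 | 14.26
2  | ACC-104 | fee      | 4039.86 | 19.02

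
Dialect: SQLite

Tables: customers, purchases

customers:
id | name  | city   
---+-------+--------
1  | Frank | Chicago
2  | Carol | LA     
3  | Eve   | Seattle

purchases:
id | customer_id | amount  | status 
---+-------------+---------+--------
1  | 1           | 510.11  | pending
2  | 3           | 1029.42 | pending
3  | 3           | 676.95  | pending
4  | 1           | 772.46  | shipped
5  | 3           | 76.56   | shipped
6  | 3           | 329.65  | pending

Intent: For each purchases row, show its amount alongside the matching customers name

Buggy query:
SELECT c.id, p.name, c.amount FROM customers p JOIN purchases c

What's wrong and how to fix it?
Bug: JOIN with no ON clause produces a cartesian product; every purchases row pairs with every customers row

Fix: Add ON c.customer_id = p.id to the JOIN

Corrected query:
SELECT c.id, p.name, c.amount FROM customers p JOIN purchases c ON c.customer_id = p.id

Result:
id | name  | amount 
---+-------+--------
1  | Frank | 510.11 
2  | Eve   | 1029.42
3  | Eve   | 676.95 
4  | Frank | 772.46 
5  | Eve   | 76.56  
6  | Eve   | 329.65 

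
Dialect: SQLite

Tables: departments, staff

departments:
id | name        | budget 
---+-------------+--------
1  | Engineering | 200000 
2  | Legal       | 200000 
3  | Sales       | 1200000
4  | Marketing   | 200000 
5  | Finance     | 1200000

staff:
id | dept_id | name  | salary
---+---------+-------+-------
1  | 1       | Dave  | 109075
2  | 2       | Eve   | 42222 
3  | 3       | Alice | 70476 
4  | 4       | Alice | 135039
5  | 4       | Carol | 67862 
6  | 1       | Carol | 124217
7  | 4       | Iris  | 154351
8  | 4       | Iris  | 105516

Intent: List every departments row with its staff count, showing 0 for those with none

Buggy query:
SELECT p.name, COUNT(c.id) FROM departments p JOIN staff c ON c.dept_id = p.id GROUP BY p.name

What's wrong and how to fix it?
Bug: INNER JOIN drops departments rows that have no matching staff rows

Fix: Switch to LEFT JOIN to retain unmatched parent rows

Corrected query:
SELECT p.name, COUNT(c.id) FROM departments p LEFT JOIN staff c ON c.dept_id = p.id GROUP BY p.name

Result:
name        | COUNT(c.id)
------------+------------
Engineering | 2          
Finance     | 0          
Legal       | 1          
Marketing   | 4          
Sales       | 1          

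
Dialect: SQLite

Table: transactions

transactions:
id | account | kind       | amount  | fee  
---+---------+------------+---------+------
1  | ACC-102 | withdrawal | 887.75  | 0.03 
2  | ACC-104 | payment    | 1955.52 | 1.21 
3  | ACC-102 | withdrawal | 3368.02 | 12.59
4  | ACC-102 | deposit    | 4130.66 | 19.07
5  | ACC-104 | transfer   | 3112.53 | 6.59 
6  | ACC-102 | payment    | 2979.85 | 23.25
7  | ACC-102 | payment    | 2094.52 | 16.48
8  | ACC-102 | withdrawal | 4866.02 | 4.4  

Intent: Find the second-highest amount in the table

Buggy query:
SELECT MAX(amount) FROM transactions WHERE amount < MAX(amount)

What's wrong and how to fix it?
Bug: MAX(amount) on the right of the comparison is an aggregate-in-WHERE error

Fix: Compute the overall MAX in a subquery, then take MAX of rows below it

Corrected query:
SELECT MAX(amount) FROM transactions WHERE amount < (SELECT MAX(amount) FROM transactions)

Result:
MAX(amount)
-----------
4130.66    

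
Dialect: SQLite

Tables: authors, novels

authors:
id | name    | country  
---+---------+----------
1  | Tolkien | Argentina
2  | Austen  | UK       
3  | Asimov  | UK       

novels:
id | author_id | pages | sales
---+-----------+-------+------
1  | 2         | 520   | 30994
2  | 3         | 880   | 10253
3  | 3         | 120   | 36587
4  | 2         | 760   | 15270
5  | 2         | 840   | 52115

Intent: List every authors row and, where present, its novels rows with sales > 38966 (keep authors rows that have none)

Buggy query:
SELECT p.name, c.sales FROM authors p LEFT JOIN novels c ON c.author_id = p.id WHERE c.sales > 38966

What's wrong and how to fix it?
Bug: Filtering c.sales in WHERE discards the NULL rows produced by LEFT JOIN, turning it into an inner join

Fix: Put 'c.sales > 38966' in the JOIN's ON clause instead of WHERE

Corrected query:
SELECT p.name, c.sales FROM authors p LEFT JOIN novels c ON c.author_id = p.id AND c.sales > 38966

Result:
name    | sales
--------+------
Tolkien | NULL 
Austen  | 52115
Asimov  | NULL 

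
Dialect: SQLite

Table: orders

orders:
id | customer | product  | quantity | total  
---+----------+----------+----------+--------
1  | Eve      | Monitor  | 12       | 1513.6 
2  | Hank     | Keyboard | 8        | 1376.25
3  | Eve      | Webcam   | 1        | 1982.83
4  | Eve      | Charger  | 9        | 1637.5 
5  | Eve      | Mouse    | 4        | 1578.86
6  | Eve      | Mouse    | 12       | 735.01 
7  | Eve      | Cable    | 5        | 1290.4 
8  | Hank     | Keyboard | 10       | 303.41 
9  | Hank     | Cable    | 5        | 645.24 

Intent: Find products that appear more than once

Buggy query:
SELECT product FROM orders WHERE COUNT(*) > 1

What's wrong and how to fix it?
Bug: COUNT(*) is an aggregate and cannot be used in WHERE

Fix: GROUP BY product, then filter groups with HAVING COUNT(*) > 1

Corrected query:
SELECT product FROM orders GROUP BY product HAVING COUNT(*) > 1

Result:
product 
--------
Cable   
Keyboard
Mouse   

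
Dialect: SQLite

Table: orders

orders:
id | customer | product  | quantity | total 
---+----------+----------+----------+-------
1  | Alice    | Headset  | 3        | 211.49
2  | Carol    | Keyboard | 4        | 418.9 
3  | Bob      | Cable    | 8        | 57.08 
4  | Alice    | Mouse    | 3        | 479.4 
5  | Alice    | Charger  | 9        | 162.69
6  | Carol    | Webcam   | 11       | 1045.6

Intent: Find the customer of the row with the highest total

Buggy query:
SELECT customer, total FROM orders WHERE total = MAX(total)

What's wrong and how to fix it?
Bug: WHERE is evaluated per row; an aggregate over the whole table isn't defined there

Fix: Use a subquery: WHERE total = (SELECT MAX(total) FROM orders)

Corrected query:
SELECT customer, total FROM orders WHERE total = (SELECT MAX(total) FROM orders)

Result:
customer | total 
---------+-------
Carol    | 1045.6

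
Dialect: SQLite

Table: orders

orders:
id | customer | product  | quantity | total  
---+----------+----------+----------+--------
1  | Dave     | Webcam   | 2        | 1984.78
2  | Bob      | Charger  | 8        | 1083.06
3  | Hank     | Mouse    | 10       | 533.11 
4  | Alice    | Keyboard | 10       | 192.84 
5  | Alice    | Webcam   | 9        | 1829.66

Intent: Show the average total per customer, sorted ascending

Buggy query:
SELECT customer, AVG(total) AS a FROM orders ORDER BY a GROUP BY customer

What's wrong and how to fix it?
Bug: ORDER BY appears before GROUP BY; SQL clause order requires GROUP BY first

Fix: Move ORDER BY to the end, after GROUP BY

Corrected query:
SELECT customer, AVG(total) AS a FROM orders GROUP BY customer ORDER BY a

Result:
customer | a      
---------+--------
Hank     | 533.11 
Alice    | 1011.25
Bob      | 1083.06
Dave     | 1984.78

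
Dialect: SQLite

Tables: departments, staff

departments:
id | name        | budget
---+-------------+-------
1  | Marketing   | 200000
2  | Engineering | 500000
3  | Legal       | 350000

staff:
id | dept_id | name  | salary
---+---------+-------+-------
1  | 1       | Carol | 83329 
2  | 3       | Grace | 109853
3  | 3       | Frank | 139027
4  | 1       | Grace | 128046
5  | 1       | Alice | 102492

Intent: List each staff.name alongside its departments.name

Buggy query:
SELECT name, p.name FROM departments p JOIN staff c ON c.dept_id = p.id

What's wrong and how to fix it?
Bug: 'name' exists in both joined tables, so the database can't tell which one is meant

Fix: Qualify the column with its table alias (c.name)

Corrected query:
SELECT c.name, p.name FROM departments p JOIN staff c ON c.dept_id = p.id

Result:
name  | name     
------+----------
Carol | Marketing
Grace | Legal    
Frank | Legal    
Grace | Marketing
Alice | Marketing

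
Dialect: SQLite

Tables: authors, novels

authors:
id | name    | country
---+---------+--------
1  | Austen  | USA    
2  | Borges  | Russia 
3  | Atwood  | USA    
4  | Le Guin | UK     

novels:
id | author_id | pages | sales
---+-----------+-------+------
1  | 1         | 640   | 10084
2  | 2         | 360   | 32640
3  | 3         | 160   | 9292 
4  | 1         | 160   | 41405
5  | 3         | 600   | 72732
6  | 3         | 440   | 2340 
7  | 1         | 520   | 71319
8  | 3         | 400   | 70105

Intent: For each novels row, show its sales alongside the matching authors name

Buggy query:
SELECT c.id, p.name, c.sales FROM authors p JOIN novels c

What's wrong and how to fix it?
Bug: JOIN with no ON clause produces a cartesian product; every novels row pairs with every authors row

Fix: Specify the join condition linking the foreign key to the parent id

Corrected query:
SELECT c.id, p.name, c.sales FROM authors p JOIN novels c ON c.author_id = p.id

Result:
id | name   | sales
---+--------+------
1  | Austen | 10084
2  | Borges | 32640
3  | Atwood | 9292 
4  | Austen | 41405
5  | Atwood | 72732
6  | Atwood | 2340 
7  | Austen | 71319
8  | Atwood | 70105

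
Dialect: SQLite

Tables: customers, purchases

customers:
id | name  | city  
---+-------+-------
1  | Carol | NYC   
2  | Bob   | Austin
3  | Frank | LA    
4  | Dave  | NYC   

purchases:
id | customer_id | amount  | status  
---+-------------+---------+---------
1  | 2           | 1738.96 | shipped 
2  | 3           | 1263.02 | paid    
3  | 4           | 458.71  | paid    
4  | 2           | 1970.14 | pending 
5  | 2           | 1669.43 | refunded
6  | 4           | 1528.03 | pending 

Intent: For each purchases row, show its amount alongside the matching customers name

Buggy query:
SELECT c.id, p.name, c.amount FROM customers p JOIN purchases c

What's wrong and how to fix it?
Bug: JOIN with no ON clause produces a cartesian product; every purchases row pairs with every customers row

Fix: Specify the join condition linking the foreign key to the parent id

Corrected query:
SELECT c.id, p.name, c.amount FROM customers p JOIN purchases c ON c.customer_id = p.id

Result:
id | name  | amount 
---+-------+--------
1  | Bob   | 1738.96
2  | Frank | 1263.02
3  | Dave  | 458.71 
4  | Bob   | 1970.14
5  | Bob   | 1669.43
6  | Dave  | 1528.03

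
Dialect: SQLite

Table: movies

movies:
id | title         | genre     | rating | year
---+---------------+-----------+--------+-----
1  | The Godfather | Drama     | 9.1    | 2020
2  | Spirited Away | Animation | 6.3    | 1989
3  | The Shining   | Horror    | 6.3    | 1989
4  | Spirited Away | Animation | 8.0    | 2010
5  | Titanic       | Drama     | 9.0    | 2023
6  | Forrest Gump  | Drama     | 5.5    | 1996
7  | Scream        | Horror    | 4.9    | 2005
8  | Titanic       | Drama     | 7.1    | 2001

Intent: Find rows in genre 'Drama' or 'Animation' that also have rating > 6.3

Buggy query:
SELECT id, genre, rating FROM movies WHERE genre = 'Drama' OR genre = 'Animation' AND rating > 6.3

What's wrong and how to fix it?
Bug: AND binds tighter than OR, so this parses as genre = 'Drama' OR (genre = 'Animation' AND rating > 6.3)

Fix: Add parentheses around the OR so the AND applies to both alternatives

Corrected query:
SELECT id, genre, rating FROM movies WHERE (genre = 'Drama' OR genre = 'Animation') AND rating > 6.3

Result:
id | genre     | rating
---+-----------+-------
1  | Drama     | 9.1   
4  | Animation | 8     
5  | Drama     | 9     
8  | Drama     | 7.1   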